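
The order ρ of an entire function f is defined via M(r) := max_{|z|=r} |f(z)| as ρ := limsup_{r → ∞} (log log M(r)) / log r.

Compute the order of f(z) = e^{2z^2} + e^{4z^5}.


Each summand is entire of order 2 and 5 respectively (as in the single-exponential case). The order of a sum is at most the max of the orders, so ρ ≤ 5. For the lower bound: on |z|=r choose arg z so that 4z^5 is real positive; then |e^{4z^5}| = e^{4r^5} while |e^{2z^2}| ≤ e^{2r^2} = o(e^{4r^5}). So |f| ≥ e^{4r^5}(1 − o(1)) and ρ ≥ 5. Hence ρ = max(2, 5) = 5.
Therefore ρ = 5.

Order ρ = 5.


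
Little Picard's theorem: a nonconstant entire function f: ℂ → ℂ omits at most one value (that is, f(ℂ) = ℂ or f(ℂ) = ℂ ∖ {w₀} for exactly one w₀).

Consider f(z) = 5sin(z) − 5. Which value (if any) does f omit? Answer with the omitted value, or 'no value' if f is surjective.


Little Picard bounds the complement of f(ℂ) to at most one point.
sin is entire and surjective onto ℂ: for every w ∈ ℂ, sin(ζ) = w has a solution ζ ∈ ℂ (e.g., via the complex inverse arcsin). With ζ = z this gives z = ζ/(1). Then 5·sin(z) takes every value in 5·ℂ = ℂ, and adding -5 is a bijection of ℂ. So f is surjective and omits no value. (Note: only on the real line is sin bounded by [−1, 1].)

Omitted value: no value.


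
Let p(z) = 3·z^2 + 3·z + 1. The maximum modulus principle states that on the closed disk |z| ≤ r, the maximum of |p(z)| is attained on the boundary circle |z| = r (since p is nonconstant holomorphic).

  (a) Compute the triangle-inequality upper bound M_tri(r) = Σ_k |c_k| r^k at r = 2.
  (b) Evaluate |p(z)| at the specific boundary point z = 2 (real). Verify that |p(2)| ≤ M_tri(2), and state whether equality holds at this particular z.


Coefficients: c_0 = 1, c_1 = 3, c_2 = 3. Radius r = 2.
Part (a). Triangle bound: M_tri(r) = Σ_k |c_k| r^k
  = |1|·2^0 + |3|·2^1 + |3|·2^2
  = 1 + 6 + 12 = 19.
This bounds M(r) := max_{|z|=r} |p(z)| from above; equality holds iff all terms c_k z^k can be made to align in phase at a single z on |z|=r.
Part (b). At z = 2 (real, on the circle |z| = r):
  p(2) = (1)·2^0 + (3)·2^1 + (3)·2^2 = 19.
  |p(2)| = 19.
Since all nonzero coefficients share the same sign, |p(2)| = 19 = M_tri(2); the triangle bound is attained at z = 2, so in fact M(r) = 19.

M_tri(2) = 19; |p(2)| = 19; equality at z=2: yes.


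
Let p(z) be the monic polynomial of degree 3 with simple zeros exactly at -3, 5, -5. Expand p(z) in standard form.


The polynomial is p(z) = ∏_{α ∈ S} (z − α), where S = {-3, 5, -5}.
Expanding the product yields: p(z) = z^3 + 3·z^2 -25·z -75.
The resulting polynomial has degree 3 and real coefficients as required.

p(z) = z^3 + 3·z^2 -25·z -75.


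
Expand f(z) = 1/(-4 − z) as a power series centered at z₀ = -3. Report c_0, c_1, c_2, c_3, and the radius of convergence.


Let w = z − z₀, so z = z₀ + w.
Then -4 − z = -4 − (z₀ + w) = (-4 − z₀) − w = -1 − w.
f(z) = 1/(-1 − w) = (1/(-1)) · 1/(1 − w/(-1)) = Σ_{n≥0} w^n / (-1)^(n+1).
So c_n = 1/(-1)^(n+1):
  c_0 = 1/(-1)^1 = -1.
  c_1 = 1/(-1)^2 = 1.
  c_2 = 1/(-1)^3 = -1.
  c_3 = 1/(-1)^4 = 1.
The series is valid for |w/d| < 1, i.e. |z − z₀| < |d|.
Radius of convergence: R = |-4 − z₀| = |-1| = 1 (distance from z₀ to the singularity z = -4).

c_0 = -1, c_1 = 1, c_2 = -1, c_3 = 1; R = 1.


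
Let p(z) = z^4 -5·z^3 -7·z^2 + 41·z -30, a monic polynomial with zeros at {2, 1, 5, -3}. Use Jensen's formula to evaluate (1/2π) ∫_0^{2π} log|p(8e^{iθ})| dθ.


Zeros: -3, 1, 2, 5; r = 8.
Inside |z| < r: -3, 1, 2, 5. Outside (|z| ≥ r): ∅.
p(0) = -30, so log|p(0)| = log(30) = 3.4012.
Apply Jensen: I(r) = log|p(0)| + Σ_k log(r/|z_k|), summed over zeros inside |z| < r.
  log(r/|z_k|) for z_k = 2: log(8/2) = 1.3863
  log(r/|z_k|) for z_k = 1: log(8/1) = 2.0794
  log(r/|z_k|) for z_k = 5: log(8/5) = 0.4700
  log(r/|z_k|) for z_k = -3: log(8/3) = 0.9808
Sum over inside zeros: 4.9166.
I(r) = log|p(0)| + (inside sum) = 3.4012 + 4.9166 = 8.3178.
Closed form (all zeros inside, monic): I(r) = n·log(r) = 4·log(8) = 8.3178. ✓

I(r) ≈ 8.3178.


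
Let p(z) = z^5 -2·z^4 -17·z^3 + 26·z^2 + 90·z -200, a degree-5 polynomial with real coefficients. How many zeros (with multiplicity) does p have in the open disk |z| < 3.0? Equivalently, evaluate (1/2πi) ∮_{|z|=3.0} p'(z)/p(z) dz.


The zeros of p are: 4, (2 + 1i), (2 - 1i), (-3 + 1i), (-3 - 1i).
Their magnitudes are: 4, 2.236, 2.236, 3.162, 3.162.
Zeros with |z| < R = 3.0: (2 + 1i), (2 - 1i).
Count = 2.
By the argument principle, (1/2πi) ∮_{|z|=R} p'(z)/p(z) dz equals exactly this count.

Number of zeros inside |z| < 3.0: 2.


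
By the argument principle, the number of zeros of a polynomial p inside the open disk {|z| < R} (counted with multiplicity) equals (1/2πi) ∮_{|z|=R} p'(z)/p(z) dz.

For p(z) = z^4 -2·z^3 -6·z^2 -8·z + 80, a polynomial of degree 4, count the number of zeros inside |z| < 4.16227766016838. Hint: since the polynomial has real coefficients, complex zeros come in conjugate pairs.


The zeros of p are: (-2 + 2i), (-2 - 2i), (3 + 1i), (3 - 1i).
Their magnitudes are: 2.828, 2.828, 3.162, 3.162.
Zeros with |z| < R = 4.16227766016838: (-2 + 2i), (-2 - 2i), (3 + 1i), (3 - 1i).
Count = 4.
By the argument principle, (1/2πi) ∮_{|z|=R} p'(z)/p(z) dz equals exactly this count.

Number of zeros inside |z| < 4.16227766016838: 4.


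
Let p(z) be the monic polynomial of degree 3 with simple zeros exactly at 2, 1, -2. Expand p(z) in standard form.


The polynomial is p(z) = ∏_{α ∈ S} (z − α), where S = {2, 1, -2}.
Expanding the product yields: p(z) = z^3 -z^2 -4·z + 4.
The resulting polynomial has degree 3 and real coefficients as required.

p(z) = z^3 -z^2 -4·z + 4.


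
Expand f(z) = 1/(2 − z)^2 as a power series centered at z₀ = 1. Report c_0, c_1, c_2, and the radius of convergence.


Let w = z − z₀, so z = z₀ + w.
Then 2 − z = 2 − (z₀ + w) = (2 − z₀) − w = 1 − w.
f(z) = 1/(1 − w)^2 = (1/(1)^2) · (1 − w/(1))^{−2}.
By the binomial series (1−u)^{−2} = Σ_{n≥0} C(n+1, 1) u^n for |u|<1, with u = w/(1):
  c_n = C(n+1, 1) / (1)^(n+2).
  c_0 = 1/(1)^2 = 1.
  c_1 = 2/(1)^3 = 2.
  c_2 = 3/(1)^4 = 3.
The series is valid for |w/d| < 1, i.e. |z − z₀| < |d|.
Radius of convergence: R = |2 − z₀| = |1| = 1 (distance from z₀ to the singularity z = 2).

c_0 = 1, c_1 = 2, c_2 = 3; R = 1.


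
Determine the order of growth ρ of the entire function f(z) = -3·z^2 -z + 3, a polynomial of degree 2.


|f(z)| ≤ Σ|c_k|·r^k = O(r^2) as r → ∞. Polynomial growth is O(e^{r^ε}) for every ε > 0 (since r^2/e^{r^ε} → 0), so ρ ≤ ε for all ε > 0, i.e. ρ = 0. Every nonconstant polynomial has order 0.
Therefore ρ = 0.

Order ρ = 0.


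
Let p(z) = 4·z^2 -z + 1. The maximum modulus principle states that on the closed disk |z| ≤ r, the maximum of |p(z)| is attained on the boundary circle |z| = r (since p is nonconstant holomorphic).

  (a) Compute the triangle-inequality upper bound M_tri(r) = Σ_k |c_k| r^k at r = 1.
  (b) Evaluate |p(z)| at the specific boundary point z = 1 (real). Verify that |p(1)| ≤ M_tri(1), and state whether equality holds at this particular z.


Coefficients: c_0 = 1, c_1 = -1, c_2 = 4. Radius r = 1.
Part (a). Triangle bound: M_tri(r) = Σ_k |c_k| r^k
  = |1|·1^0 + |-1|·1^1 + |4|·1^2
  = 1 + 1 + 4 = 6.
This bounds M(r) := max_{|z|=r} |p(z)| from above; equality holds iff all terms c_k z^k can be made to align in phase at a single z on |z|=r.
Part (b). At z = 1 (real, on the circle |z| = r):
  p(1) = (1)·1^0 + (-1)·1^1 + (4)·1^2 = 4.
  |p(1)| = 4.
Check: |p(1)| = 4 ≤ 6 = M_tri(1). ✓ Equality does not hold at z = 1 (the coefficients have mixed signs, so the terms do not all align in phase there).

M_tri(1) = 6; |p(1)| = 4; equality at z=1: no.


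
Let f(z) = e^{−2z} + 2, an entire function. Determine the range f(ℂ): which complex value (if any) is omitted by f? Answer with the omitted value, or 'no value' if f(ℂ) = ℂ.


Little Picard bounds the complement of f(ℂ) to at most one point.
e^{−2z} is never zero on ℂ, so 1·e^{−2z} takes every value in ℂ ∖ {0}. Adding 2 shifts the range to ℂ ∖ {2}. Thus f omits exactly the value 2.

Omitted value: 2.


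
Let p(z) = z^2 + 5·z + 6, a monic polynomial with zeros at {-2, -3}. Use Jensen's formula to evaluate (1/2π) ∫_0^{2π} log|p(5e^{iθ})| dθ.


Zeros: -3, -2; r = 5.
Inside |z| < r: -3, -2. Outside (|z| ≥ r): ∅.
p(0) = 6, so log|p(0)| = log(6) = 1.7918.
Apply Jensen: I(r) = log|p(0)| + Σ_k log(r/|z_k|), summed over zeros inside |z| < r.
  log(r/|z_k|) for z_k = -2: log(5/2) = 0.9163
  log(r/|z_k|) for z_k = -3: log(5/3) = 0.5108
Sum over inside zeros: 1.4271.
I(r) = log|p(0)| + (inside sum) = 1.7918 + 1.4271 = 3.2189.
Closed form (all zeros inside, monic): I(r) = n·log(r) = 2·log(5) = 3.2189. ✓

I(r) ≈ 3.2189.


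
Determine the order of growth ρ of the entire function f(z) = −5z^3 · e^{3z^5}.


M(r) = max_{|z|=r} |-5|·|z|^3·|e^{3z^5}| = 5·r^3 · e^{3r^5} (the factors attain their maxima compatibly on |z|=r). Then log M(r) = log 5 + 3·log r + 3r^5, dominated by the last term, so log log M(r) ~ 5·log r. The polynomial factor -5z^3 contributes only a log r term and does not affect the order. ρ = 5.
Therefore ρ = 5.

Order ρ = 5.


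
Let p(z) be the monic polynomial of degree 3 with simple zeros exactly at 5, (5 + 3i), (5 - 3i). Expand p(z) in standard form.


The polynomial is p(z) = ∏_{α ∈ S} (z − α), where S = {5, (5 + 3i), (5 - 3i)}.
Expanding the product yields: p(z) = z^3 -15·z^2 + 84·z -170.
Note conjugate pairs combine to real quadratics: (z − (5+3i))(z − (5−3i)) = z² − 10z + 34.
The resulting polynomial has degree 3 and real coefficients as required.

p(z) = z^3 -15·z^2 + 84·z -170.


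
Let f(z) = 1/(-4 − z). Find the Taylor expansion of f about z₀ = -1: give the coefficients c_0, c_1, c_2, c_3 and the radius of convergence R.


Let w = z − z₀, so z = z₀ + w.
Then -4 − z = -4 − (z₀ + w) = (-4 − z₀) − w = -3 − w.
f(z) = 1/(-3 − w) = (1/(-3)) · 1/(1 − w/(-3)) = Σ_{n≥0} w^n / (-3)^(n+1).
So c_n = 1/(-3)^(n+1):
  c_0 = 1/(-3)^1 = -1/3.
  c_1 = 1/(-3)^2 = 1/9.
  c_2 = 1/(-3)^3 = -1/27.
  c_3 = 1/(-3)^4 = 1/81.
The series is valid for |w/d| < 1, i.e. |z − z₀| < |d|.
Radius of convergence: R = |-4 − z₀| = |-3| = 3 (distance from z₀ to the singularity z = -4).

c_0 = -1/3, c_1 = 1/9, c_2 = -1/27, c_3 = 1/81; R = 3.


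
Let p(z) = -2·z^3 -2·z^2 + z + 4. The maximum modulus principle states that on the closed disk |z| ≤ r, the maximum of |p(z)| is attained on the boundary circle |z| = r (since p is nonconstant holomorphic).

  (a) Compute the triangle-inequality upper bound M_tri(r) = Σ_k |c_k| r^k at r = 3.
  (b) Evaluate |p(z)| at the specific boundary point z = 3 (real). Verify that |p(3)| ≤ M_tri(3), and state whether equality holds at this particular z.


Coefficients: c_0 = 4, c_1 = 1, c_2 = -2, c_3 = -2. Radius r = 3.
Part (a). Triangle bound: M_tri(r) = Σ_k |c_k| r^k
  = |4|·3^0 + |1|·3^1 + |-2|·3^2 + |-2|·3^3
  = 4 + 3 + 18 + 54 = 79.
This bounds M(r) := max_{|z|=r} |p(z)| from above; equality holds iff all terms c_k z^k can be made to align in phase at a single z on |z|=r.
Part (b). At z = 3 (real, on the circle |z| = r):
  p(3) = (4)·3^0 + (1)·3^1 + (-2)·3^2 + (-2)·3^3 = -65.
  |p(3)| = 65.
Check: |p(3)| = 65 ≤ 79 = M_tri(3). ✓ Equality does not hold at z = 3 (the coefficients have mixed signs, so the terms do not all align in phase there).

M_tri(3) = 79; |p(3)| = 65; equality at z=3: no.


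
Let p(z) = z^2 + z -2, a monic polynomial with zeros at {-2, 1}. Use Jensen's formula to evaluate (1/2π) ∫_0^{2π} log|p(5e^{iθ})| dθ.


Zeros: -2, 1; r = 5.
Inside |z| < r: -2, 1. Outside (|z| ≥ r): ∅.
p(0) = -2, so log|p(0)| = log(2) = 0.6931.
Apply Jensen: I(r) = log|p(0)| + Σ_k log(r/|z_k|), summed over zeros inside |z| < r.
  log(r/|z_k|) for z_k = -2: log(5/2) = 0.9163
  log(r/|z_k|) for z_k = 1: log(5/1) = 1.6094
Sum over inside zeros: 2.5257.
I(r) = log|p(0)| + (inside sum) = 0.6931 + 2.5257 = 3.2189.
Closed form (all zeros inside, monic): I(r) = n·log(r) = 2·log(5) = 3.2189. ✓

I(r) ≈ 3.2189.


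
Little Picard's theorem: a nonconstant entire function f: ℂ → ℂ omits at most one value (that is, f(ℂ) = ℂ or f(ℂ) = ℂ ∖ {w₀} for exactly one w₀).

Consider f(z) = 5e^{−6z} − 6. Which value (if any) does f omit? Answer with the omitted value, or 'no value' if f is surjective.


Little Picard bounds the complement of f(ℂ) to at most one point.
e^{−6z} is never zero on ℂ, so 5·e^{−6z} takes every value in ℂ ∖ {0}. Adding -6 shifts the range to ℂ ∖ {-6}. Thus f omits exactly the value -6.

Omitted value: -6.


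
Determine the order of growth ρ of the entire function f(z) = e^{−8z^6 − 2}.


|e^{−8z^6 − 2}| = e^{Re(-8·z^6) + -2} ≤ e^{8|z|^6 + -2} = e^{8r^6 + -2} on |z| = r, so ρ ≤ 6. Choosing z on |z|=r so that -8·z^6 is real positive (always possible by picking arg z appropriately) gives |f(z)| = e^{8r^6 + -2}, matching the bound. The additive constant -2 does not affect log log M(r) ~ 6·log r. Hence ρ = 6.
Therefore ρ = 6.

Order ρ = 6.


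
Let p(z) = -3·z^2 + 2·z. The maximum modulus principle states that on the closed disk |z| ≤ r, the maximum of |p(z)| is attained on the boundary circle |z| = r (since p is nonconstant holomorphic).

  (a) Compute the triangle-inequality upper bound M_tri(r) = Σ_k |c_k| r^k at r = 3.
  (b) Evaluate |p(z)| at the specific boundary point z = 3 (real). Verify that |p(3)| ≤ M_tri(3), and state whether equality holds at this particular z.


Coefficients: c_0 = 0, c_1 = 2, c_2 = -3. Radius r = 3.
Part (a). Triangle bound: M_tri(r) = Σ_k |c_k| r^k
  = |0|·3^0 + |2|·3^1 + |-3|·3^2
  = 0 + 6 + 27 = 33.
This bounds M(r) := max_{|z|=r} |p(z)| from above; equality holds iff all terms c_k z^k can be made to align in phase at a single z on |z|=r.
Part (b). At z = 3 (real, on the circle |z| = r):
  p(3) = (0)·3^0 + (2)·3^1 + (-3)·3^2 = -21.
  |p(3)| = 21.
Check: |p(3)| = 21 ≤ 33 = M_tri(3). ✓ Equality does not hold at z = 3 (the coefficients have mixed signs, so the terms do not all align in phase there).

M_tri(3) = 33; |p(3)| = 21; equality at z=3: no.


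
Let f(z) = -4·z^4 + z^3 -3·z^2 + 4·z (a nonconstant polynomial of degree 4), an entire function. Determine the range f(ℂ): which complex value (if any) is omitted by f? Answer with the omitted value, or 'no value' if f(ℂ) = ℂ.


Little Picard bounds the complement of f(ℂ) to at most one point.
For every w ∈ ℂ, the equation p(z) − w = 0 is a nonconstant polynomial in z and hence has at least one root by the fundamental theorem of algebra. So p is surjective onto ℂ, omitting no value.

Omitted value: no value.


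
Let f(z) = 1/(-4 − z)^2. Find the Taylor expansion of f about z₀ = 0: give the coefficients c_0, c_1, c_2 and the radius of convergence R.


Let w = z − z₀, so z = z₀ + w.
Then -4 − z = -4 − (z₀ + w) = (-4 − z₀) − w = -4 − w.
f(z) = 1/(-4 − w)^2 = (1/(-4)^2) · (1 − w/(-4))^{−2}.
By the binomial series (1−u)^{−2} = Σ_{n≥0} C(n+1, 1) u^n for |u|<1, with u = w/(-4):
  c_n = C(n+1, 1) / (-4)^(n+2).
  c_0 = 1/(-4)^2 = 1/16.
  c_1 = 2/(-4)^3 = -1/32.
  c_2 = 3/(-4)^4 = 3/256.
The series is valid for |w/d| < 1, i.e. |z − z₀| < |d|.
Radius of convergence: R = |-4 − z₀| = |-4| = 4 (distance from z₀ to the singularity z = -4).

c_0 = 1/16, c_1 = -1/32, c_2 = 3/256; R = 4.


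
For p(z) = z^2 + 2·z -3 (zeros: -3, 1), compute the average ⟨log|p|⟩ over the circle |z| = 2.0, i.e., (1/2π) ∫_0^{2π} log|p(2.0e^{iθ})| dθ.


Zeros: -3, 1; r = 2.0.
Inside |z| < r: 1. Outside (|z| ≥ r): -3.
p(0) = -3, so log|p(0)| = log(3) = 1.0986.
Apply Jensen: I(r) = log|p(0)| + Σ_k log(r/|z_k|), summed over zeros inside |z| < r.
  log(r/|z_k|) for z_k = 1: log(2.0/1) = 0.6931
  Outside zeros (-3) contribute nothing to the Jensen sum.
Sum over inside zeros: 0.6931.
I(r) = log|p(0)| + (inside sum) = 1.0986 + 0.6931 = 1.7918.
Note: since some zeros are outside |z| ≤ r, the simplified n·log(r) form does NOT apply — only the inside zeros contribute.

I(r) ≈ 1.7918.


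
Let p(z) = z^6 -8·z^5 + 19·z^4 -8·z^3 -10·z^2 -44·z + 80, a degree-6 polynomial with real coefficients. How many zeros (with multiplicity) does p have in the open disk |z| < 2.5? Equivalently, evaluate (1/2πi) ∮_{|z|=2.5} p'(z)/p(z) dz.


The zeros of p are: 4, 2, (-1 + 1i), (-1 - 1i), (2 + 1i), (2 - 1i).
Their magnitudes are: 4, 2, 1.414, 1.414, 2.236, 2.236.
Zeros with |z| < R = 2.5: 2, (-1 + 1i), (-1 - 1i), (2 + 1i), (2 - 1i).
Count = 5.
By the argument principle, (1/2πi) ∮_{|z|=R} p'(z)/p(z) dz equals exactly this count.

Number of zeros inside |z| < 2.5: 5.


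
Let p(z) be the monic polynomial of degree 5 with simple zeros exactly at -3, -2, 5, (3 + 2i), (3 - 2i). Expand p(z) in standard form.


The polynomial is p(z) = ∏_{α ∈ S} (z − α), where S = {-3, -2, 5, (3 + 2i), (3 - 2i)}.
Expanding the product yields: p(z) = z^5 -6·z^4 -6·z^3 + 84·z^2 -67·z -390.
Note conjugate pairs combine to real quadratics: (z − (3+2i))(z − (3−2i)) = z² − 6z + 13.
The resulting polynomial has degree 5 and real coefficients as required.

p(z) = z^5 -6·z^4 -6·z^3 + 84·z^2 -67·z -390.


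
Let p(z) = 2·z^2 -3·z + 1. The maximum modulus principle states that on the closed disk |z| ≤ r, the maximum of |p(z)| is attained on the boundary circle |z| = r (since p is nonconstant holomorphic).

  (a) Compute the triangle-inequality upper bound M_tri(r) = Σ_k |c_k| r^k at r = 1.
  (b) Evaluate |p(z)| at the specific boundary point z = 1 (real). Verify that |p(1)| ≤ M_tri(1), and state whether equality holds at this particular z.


Coefficients: c_0 = 1, c_1 = -3, c_2 = 2. Radius r = 1.
Part (a). Triangle bound: M_tri(r) = Σ_k |c_k| r^k
  = |1|·1^0 + |-3|·1^1 + |2|·1^2
  = 1 + 3 + 2 = 6.
This bounds M(r) := max_{|z|=r} |p(z)| from above; equality holds iff all terms c_k z^k can be made to align in phase at a single z on |z|=r.
Part (b). At z = 1 (real, on the circle |z| = r):
  p(1) = (1)·1^0 + (-3)·1^1 + (2)·1^2 = 0.
  |p(1)| = 0.
Check: |p(1)| = 0 ≤ 6 = M_tri(1). ✓ Equality does not hold at z = 1 (the coefficients have mixed signs, so the terms do not all align in phase there).

M_tri(1) = 6; |p(1)| = 0; equality at z=1: no.


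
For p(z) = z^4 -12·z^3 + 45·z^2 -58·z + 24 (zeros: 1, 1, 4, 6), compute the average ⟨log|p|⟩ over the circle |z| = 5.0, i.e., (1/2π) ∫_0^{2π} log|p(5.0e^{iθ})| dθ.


Zeros: 1, 1, 4, 6; r = 5.0.
Inside |z| < r: 1, 1, 4. Outside (|z| ≥ r): 6.
p(0) = 24, so log|p(0)| = log(24) = 3.1781.
Apply Jensen: I(r) = log|p(0)| + Σ_k log(r/|z_k|), summed over zeros inside |z| < r.
  log(r/|z_k|) for z_k = 1: log(5.0/1) = 1.6094
  log(r/|z_k|) for z_k = 1: log(5.0/1) = 1.6094
  log(r/|z_k|) for z_k = 4: log(5.0/4) = 0.2231
  Outside zeros (6) contribute nothing to the Jensen sum.
Sum over inside zeros: 3.4420.
I(r) = log|p(0)| + (inside sum) = 3.1781 + 3.4420 = 6.6201.
Note: since some zeros are outside |z| ≤ r, the simplified n·log(r) form does NOT apply — only the inside zeros contribute.

I(r) ≈ 6.6201.


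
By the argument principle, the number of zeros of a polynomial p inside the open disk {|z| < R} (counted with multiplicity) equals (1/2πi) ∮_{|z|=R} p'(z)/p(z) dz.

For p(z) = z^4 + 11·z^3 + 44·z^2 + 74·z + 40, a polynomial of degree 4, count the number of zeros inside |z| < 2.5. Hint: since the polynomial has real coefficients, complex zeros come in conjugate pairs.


The zeros of p are: -4, -1, (-3 + 1i), (-3 - 1i).
Their magnitudes are: 4, 1, 3.162, 3.162.
Zeros with |z| < R = 2.5: -1.
Count = 1.
By the argument principle, (1/2πi) ∮_{|z|=R} p'(z)/p(z) dz equals exactly this count.

Number of zeros inside |z| < 2.5: 1.


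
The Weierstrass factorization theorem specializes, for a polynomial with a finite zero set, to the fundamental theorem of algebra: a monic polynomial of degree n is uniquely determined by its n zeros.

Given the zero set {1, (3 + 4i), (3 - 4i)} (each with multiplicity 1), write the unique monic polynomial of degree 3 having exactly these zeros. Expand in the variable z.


The polynomial is p(z) = ∏_{α ∈ S} (z − α), where S = {1, (3 + 4i), (3 - 4i)}.
Expanding the product yields: p(z) = z^3 -7·z^2 + 31·z -25.
Note conjugate pairs combine to real quadratics: (z − (3+4i))(z − (3−4i)) = z² − 6z + 25.
The resulting polynomial has degree 3 and real coefficients as required.

p(z) = z^3 -7·z^2 + 31·z -25.


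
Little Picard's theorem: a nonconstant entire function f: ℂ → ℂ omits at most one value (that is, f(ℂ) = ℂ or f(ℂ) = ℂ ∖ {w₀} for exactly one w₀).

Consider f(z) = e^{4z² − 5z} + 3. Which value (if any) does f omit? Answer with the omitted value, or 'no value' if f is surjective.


Little Picard bounds the complement of f(ℂ) to at most one point.
The exponent g(z) = 4z² − 5z is a nonconstant polynomial, hence surjective onto ℂ. So e^{g(z)} takes every value in {e^w : w ∈ ℂ} = ℂ ∖ {0}. Adding 3 shifts the range to ℂ ∖ {3}. f omits exactly 3.

Omitted value: 3.


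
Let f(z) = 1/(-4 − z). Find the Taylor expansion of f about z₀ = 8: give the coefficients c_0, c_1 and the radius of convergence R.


Let w = z − z₀, so z = z₀ + w.
Then -4 − z = -4 − (z₀ + w) = (-4 − z₀) − w = -12 − w.
f(z) = 1/(-12 − w) = (1/(-12)) · 1/(1 − w/(-12)) = Σ_{n≥0} w^n / (-12)^(n+1).
So c_n = 1/(-12)^(n+1):
  c_0 = 1/(-12)^1 = -1/12.
  c_1 = 1/(-12)^2 = 1/144.
The series is valid for |w/d| < 1, i.e. |z − z₀| < |d|.
Radius of convergence: R = |-4 − z₀| = |-12| = 12 (distance from z₀ to the singularity z = -4).

c_0 = -1/12, c_1 = 1/144; R = 12.


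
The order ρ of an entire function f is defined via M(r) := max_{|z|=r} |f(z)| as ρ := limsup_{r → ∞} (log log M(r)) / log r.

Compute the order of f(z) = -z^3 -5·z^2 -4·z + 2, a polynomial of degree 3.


|f(z)| ≤ Σ|c_k|·r^k = O(r^3) as r → ∞. Polynomial growth is O(e^{r^ε}) for every ε > 0 (since r^3/e^{r^ε} → 0), so ρ ≤ ε for all ε > 0, i.e. ρ = 0. Every nonconstant polynomial has order 0.
Therefore ρ = 0.

Order ρ = 0.


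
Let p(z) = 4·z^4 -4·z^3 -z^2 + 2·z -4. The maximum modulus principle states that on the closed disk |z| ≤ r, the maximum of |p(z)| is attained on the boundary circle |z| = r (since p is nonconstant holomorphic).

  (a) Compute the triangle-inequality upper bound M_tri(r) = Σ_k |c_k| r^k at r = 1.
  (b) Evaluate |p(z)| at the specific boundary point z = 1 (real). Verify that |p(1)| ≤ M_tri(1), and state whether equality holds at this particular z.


Coefficients: c_0 = -4, c_1 = 2, c_2 = -1, c_3 = -4, c_4 = 4. Radius r = 1.
Part (a). Triangle bound: M_tri(r) = Σ_k |c_k| r^k
  = |-4|·1^0 + |2|·1^1 + |-1|·1^2 + |-4|·1^3 + |4|·1^4
  = 4 + 2 + 1 + 4 + 4 = 15.
This bounds M(r) := max_{|z|=r} |p(z)| from above; equality holds iff all terms c_k z^k can be made to align in phase at a single z on |z|=r.
Part (b). At z = 1 (real, on the circle |z| = r):
  p(1) = (-4)·1^0 + (2)·1^1 + (-1)·1^2 + (-4)·1^3 + (4)·1^4 = -3.
  |p(1)| = 3.
Check: |p(1)| = 3 ≤ 15 = M_tri(1). ✓ Equality does not hold at z = 1 (the coefficients have mixed signs, so the terms do not all align in phase there).

M_tri(1) = 15; |p(1)| = 3; equality at z=1: no.


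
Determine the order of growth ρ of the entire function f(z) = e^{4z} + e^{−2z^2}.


Each summand is entire of order 1 and 2 respectively (as in the single-exponential case). The order of a sum is at most the max of the orders, so ρ ≤ 2. For the lower bound: on |z|=r choose arg z so that -2z^2 is real positive; then |e^{-2z^2}| = e^{2r^2} while |e^{4z}| ≤ e^{4r^1} = o(e^{2r^2}). So |f| ≥ e^{2r^2}(1 − o(1)) and ρ ≥ 2. Hence ρ = max(1, 2) = 2.
Therefore ρ = 2.

Order ρ = 2.


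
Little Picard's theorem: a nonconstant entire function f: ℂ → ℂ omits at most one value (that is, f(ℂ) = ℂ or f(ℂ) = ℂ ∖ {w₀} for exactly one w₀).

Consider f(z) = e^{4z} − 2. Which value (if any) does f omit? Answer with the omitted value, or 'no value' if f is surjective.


Little Picard bounds the complement of f(ℂ) to at most one point.
e^{4z} is never zero on ℂ, so 1·e^{4z} takes every value in ℂ ∖ {0}. Adding -2 shifts the range to ℂ ∖ {-2}. Thus f omits exactly the value -2.

Omitted value: -2.


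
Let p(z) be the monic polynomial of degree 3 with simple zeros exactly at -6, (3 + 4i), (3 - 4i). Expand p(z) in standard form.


The polynomial is p(z) = ∏_{α ∈ S} (z − α), where S = {-6, (3 + 4i), (3 - 4i)}.
Expanding the product yields: p(z) = z^3 -11·z + 150.
Note conjugate pairs combine to real quadratics: (z − (3+4i))(z − (3−4i)) = z² − 6z + 25.
The resulting polynomial has degree 3 and real coefficients as required.

p(z) = z^3 -11·z + 150.


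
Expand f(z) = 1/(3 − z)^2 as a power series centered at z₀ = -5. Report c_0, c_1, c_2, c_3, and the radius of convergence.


Let w = z − z₀, so z = z₀ + w.
Then 3 − z = 3 − (z₀ + w) = (3 − z₀) − w = 8 − w.
f(z) = 1/(8 − w)^2 = (1/(8)^2) · (1 − w/(8))^{−2}.
By the binomial series (1−u)^{−2} = Σ_{n≥0} C(n+1, 1) u^n for |u|<1, with u = w/(8):
  c_n = C(n+1, 1) / (8)^(n+2).
  c_0 = 1/(8)^2 = 1/64.
  c_1 = 2/(8)^3 = 1/256.
  c_2 = 3/(8)^4 = 3/4096.
  c_3 = 4/(8)^5 = 1/8192.
The series is valid for |w/d| < 1, i.e. |z − z₀| < |d|.
Radius of convergence: R = |3 − z₀| = |8| = 8 (distance from z₀ to the singularity z = 3).

c_0 = 1/64, c_1 = 1/256, c_2 = 3/4096, c_3 = 1/8192; R = 8.


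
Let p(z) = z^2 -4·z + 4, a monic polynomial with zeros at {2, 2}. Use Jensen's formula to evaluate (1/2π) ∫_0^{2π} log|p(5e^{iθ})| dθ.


Zeros: 2, 2; r = 5.
Inside |z| < r: 2, 2. Outside (|z| ≥ r): ∅.
p(0) = 4, so log|p(0)| = log(4) = 1.3863.
Apply Jensen: I(r) = log|p(0)| + Σ_k log(r/|z_k|), summed over zeros inside |z| < r.
  log(r/|z_k|) for z_k = 2: log(5/2) = 0.9163
  log(r/|z_k|) for z_k = 2: log(5/2) = 0.9163
Sum over inside zeros: 1.8326.
I(r) = log|p(0)| + (inside sum) = 1.3863 + 1.8326 = 3.2189.
Closed form (all zeros inside, monic): I(r) = n·log(r) = 2·log(5) = 3.2189. ✓

I(r) ≈ 3.2189.


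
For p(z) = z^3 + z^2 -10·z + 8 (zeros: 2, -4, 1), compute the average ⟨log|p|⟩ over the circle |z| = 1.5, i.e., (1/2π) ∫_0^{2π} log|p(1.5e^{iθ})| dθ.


Zeros: -4, 1, 2; r = 1.5.
Inside |z| < r: 1. Outside (|z| ≥ r): -4, 2.
p(0) = 8, so log|p(0)| = log(8) = 2.0794.
Apply Jensen: I(r) = log|p(0)| + Σ_k log(r/|z_k|), summed over zeros inside |z| < r.
  log(r/|z_k|) for z_k = 1: log(1.5/1) = 0.4055
  Outside zeros (-4, 2) contribute nothing to the Jensen sum.
Sum over inside zeros: 0.4055.
I(r) = log|p(0)| + (inside sum) = 2.0794 + 0.4055 = 2.4849.
Note: since some zeros are outside |z| ≤ r, the simplified n·log(r) form does NOT apply — only the inside zeros contribute.

I(r) ≈ 2.4849.


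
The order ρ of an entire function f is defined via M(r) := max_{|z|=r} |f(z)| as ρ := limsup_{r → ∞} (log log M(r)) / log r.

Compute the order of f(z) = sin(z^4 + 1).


Write sin(w) = (e^{iw} ± e^{−iw})/(2 or 2i), so |sin(w)| ≤ e^{|w|}. With w = z^4 + 1, |w| ≤ 1r^4 + 1 on |z|=r, giving M(r) ≤ e^{1r^4 + 1} and ρ ≤ 4. For the lower bound, choose z on |z|=r with 1z^4 purely imaginary of modulus 1r^4; then |sin(z^4 + 1)| grows like e^{1r^4}/2, so ρ ≥ 4. Hence ρ = 4.
Therefore ρ = 4.

Order ρ = 4.


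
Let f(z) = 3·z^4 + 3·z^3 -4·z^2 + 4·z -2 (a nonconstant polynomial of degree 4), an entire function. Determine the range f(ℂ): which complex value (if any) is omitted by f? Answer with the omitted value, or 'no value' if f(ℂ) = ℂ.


Little Picard bounds the complement of f(ℂ) to at most one point.
For every w ∈ ℂ, the equation p(z) − w = 0 is a nonconstant polynomial in z and hence has at least one root by the fundamental theorem of algebra. So p is surjective onto ℂ, omitting no value.

Omitted value: no value.


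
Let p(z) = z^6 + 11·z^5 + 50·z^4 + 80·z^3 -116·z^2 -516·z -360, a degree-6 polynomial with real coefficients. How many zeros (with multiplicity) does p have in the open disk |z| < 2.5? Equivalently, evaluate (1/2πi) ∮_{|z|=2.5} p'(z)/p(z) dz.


The zeros of p are: (-3 + 1i), (-3 - 1i), 2, -1, (-3 + 3i), (-3 - 3i).
Their magnitudes are: 3.162, 3.162, 2, 1, 4.243, 4.243.
Zeros with |z| < R = 2.5: 2, -1.
Count = 2.
By the argument principle, (1/2πi) ∮_{|z|=R} p'(z)/p(z) dz equals exactly this count.

Number of zeros inside |z| < 2.5: 2.


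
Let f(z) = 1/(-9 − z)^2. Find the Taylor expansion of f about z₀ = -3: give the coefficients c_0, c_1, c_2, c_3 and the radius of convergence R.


Let w = z − z₀, so z = z₀ + w.
Then -9 − z = -9 − (z₀ + w) = (-9 − z₀) − w = -6 − w.
f(z) = 1/(-6 − w)^2 = (1/(-6)^2) · (1 − w/(-6))^{−2}.
By the binomial series (1−u)^{−2} = Σ_{n≥0} C(n+1, 1) u^n for |u|<1, with u = w/(-6):
  c_n = C(n+1, 1) / (-6)^(n+2).
  c_0 = 1/(-6)^2 = 1/36.
  c_1 = 2/(-6)^3 = -1/108.
  c_2 = 3/(-6)^4 = 1/432.
  c_3 = 4/(-6)^5 = -1/1944.
The series is valid for |w/d| < 1, i.e. |z − z₀| < |d|.
Radius of convergence: R = |-9 − z₀| = |-6| = 6 (distance from z₀ to the singularity z = -9).

c_0 = 1/36, c_1 = -1/108, c_2 = 1/432, c_3 = -1/1944; R = 6.


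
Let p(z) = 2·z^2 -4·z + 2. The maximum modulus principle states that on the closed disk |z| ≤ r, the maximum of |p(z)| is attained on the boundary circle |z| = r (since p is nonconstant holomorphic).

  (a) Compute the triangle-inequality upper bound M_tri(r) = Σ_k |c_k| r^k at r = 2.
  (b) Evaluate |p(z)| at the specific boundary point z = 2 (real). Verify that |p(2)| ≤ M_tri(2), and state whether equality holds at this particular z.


Coefficients: c_0 = 2, c_1 = -4, c_2 = 2. Radius r = 2.
Part (a). Triangle bound: M_tri(r) = Σ_k |c_k| r^k
  = |2|·2^0 + |-4|·2^1 + |2|·2^2
  = 2 + 8 + 8 = 18.
This bounds M(r) := max_{|z|=r} |p(z)| from above; equality holds iff all terms c_k z^k can be made to align in phase at a single z on |z|=r.
Part (b). At z = 2 (real, on the circle |z| = r):
  p(2) = (2)·2^0 + (-4)·2^1 + (2)·2^2 = 2.
  |p(2)| = 2.
Check: |p(2)| = 2 ≤ 18 = M_tri(2). ✓ Equality does not hold at z = 2 (the coefficients have mixed signs, so the terms do not all align in phase there).

M_tri(2) = 18; |p(2)| = 2; equality at z=2: no.


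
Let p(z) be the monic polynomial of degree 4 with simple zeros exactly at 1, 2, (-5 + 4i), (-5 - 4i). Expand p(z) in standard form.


The polynomial is p(z) = ∏_{α ∈ S} (z − α), where S = {1, 2, (-5 + 4i), (-5 - 4i)}.
Expanding the product yields: p(z) = z^4 + 7·z^3 + 13·z^2 -103·z + 82.
Note conjugate pairs combine to real quadratics: (z − (-5+4i))(z − (-5−4i)) = z² + 10z + 41.
The resulting polynomial has degree 4 and real coefficients as required.

p(z) = z^4 + 7·z^3 + 13·z^2 -103·z + 82.


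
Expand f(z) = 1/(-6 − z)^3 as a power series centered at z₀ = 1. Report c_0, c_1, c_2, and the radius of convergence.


Let w = z − z₀, so z = z₀ + w.
Then -6 − z = -6 − (z₀ + w) = (-6 − z₀) − w = -7 − w.
f(z) = 1/(-7 − w)^3 = (1/(-7)^3) · (1 − w/(-7))^{−3}.
By the binomial series (1−u)^{−3} = Σ_{n≥0} C(n+2, 2) u^n for |u|<1, with u = w/(-7):
  c_n = C(n+2, 2) / (-7)^(n+3).
  c_0 = 1/(-7)^3 = -1/343.
  c_1 = 3/(-7)^4 = 3/2401.
  c_2 = 6/(-7)^5 = -6/16807.
The series is valid for |w/d| < 1, i.e. |z − z₀| < |d|.
Radius of convergence: R = |-6 − z₀| = |-7| = 7 (distance from z₀ to the singularity z = -6).

c_0 = -1/343, c_1 = 3/2401, c_2 = -6/16807; R = 7.


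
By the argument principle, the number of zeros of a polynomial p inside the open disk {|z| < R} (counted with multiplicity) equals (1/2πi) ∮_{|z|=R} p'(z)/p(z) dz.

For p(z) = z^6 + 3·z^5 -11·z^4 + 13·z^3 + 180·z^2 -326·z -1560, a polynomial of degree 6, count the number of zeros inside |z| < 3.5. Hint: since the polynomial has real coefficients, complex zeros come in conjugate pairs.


The zeros of p are: -4, (-3 + 1i), (-3 - 1i), (2 + 3i), (2 - 3i), 3.
Their magnitudes are: 4, 3.162, 3.162, 3.606, 3.606, 3.
Zeros with |z| < R = 3.5: (-3 + 1i), (-3 - 1i), 3.
Count = 3.
By the argument principle, (1/2πi) ∮_{|z|=R} p'(z)/p(z) dz equals exactly this count.

Number of zeros inside |z| < 3.5: 3.


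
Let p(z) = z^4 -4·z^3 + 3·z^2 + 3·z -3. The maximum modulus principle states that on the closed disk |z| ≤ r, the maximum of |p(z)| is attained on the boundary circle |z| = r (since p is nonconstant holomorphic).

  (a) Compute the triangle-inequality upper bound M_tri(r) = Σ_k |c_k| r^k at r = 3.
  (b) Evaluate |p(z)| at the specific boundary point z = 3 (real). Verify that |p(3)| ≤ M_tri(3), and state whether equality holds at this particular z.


Coefficients: c_0 = -3, c_1 = 3, c_2 = 3, c_3 = -4, c_4 = 1. Radius r = 3.
Part (a). Triangle bound: M_tri(r) = Σ_k |c_k| r^k
  = |-3|·3^0 + |3|·3^1 + |3|·3^2 + |-4|·3^3 + |1|·3^4
  = 3 + 9 + 27 + 108 + 81 = 228.
This bounds M(r) := max_{|z|=r} |p(z)| from above; equality holds iff all terms c_k z^k can be made to align in phase at a single z on |z|=r.
Part (b). At z = 3 (real, on the circle |z| = r):
  p(3) = (-3)·3^0 + (3)·3^1 + (3)·3^2 + (-4)·3^3 + (1)·3^4 = 6.
  |p(3)| = 6.
Check: |p(3)| = 6 ≤ 228 = M_tri(3). ✓ Equality does not hold at z = 3 (the coefficients have mixed signs, so the terms do not all align in phase there).

M_tri(3) = 228; |p(3)| = 6; equality at z=3: no.


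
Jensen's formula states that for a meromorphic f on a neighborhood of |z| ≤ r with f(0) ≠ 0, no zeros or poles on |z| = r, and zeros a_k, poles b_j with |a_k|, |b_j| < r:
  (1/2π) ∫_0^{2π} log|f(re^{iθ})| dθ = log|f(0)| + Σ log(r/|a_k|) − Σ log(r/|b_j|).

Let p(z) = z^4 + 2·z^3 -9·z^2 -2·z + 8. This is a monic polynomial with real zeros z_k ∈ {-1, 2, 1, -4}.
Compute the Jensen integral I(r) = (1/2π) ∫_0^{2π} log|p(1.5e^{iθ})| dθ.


Zeros: -4, -1, 1, 2; r = 1.5.
Inside |z| < r: -1, 1. Outside (|z| ≥ r): -4, 2.
p(0) = 8, so log|p(0)| = log(8) = 2.0794.
Apply Jensen: I(r) = log|p(0)| + Σ_k log(r/|z_k|), summed over zeros inside |z| < r.
  log(r/|z_k|) for z_k = -1: log(1.5/1) = 0.4055
  log(r/|z_k|) for z_k = 1: log(1.5/1) = 0.4055
  Outside zeros (-4, 2) contribute nothing to the Jensen sum.
Sum over inside zeros: 0.8109.
I(r) = log|p(0)| + (inside sum) = 2.0794 + 0.8109 = 2.8904.
Note: since some zeros are outside |z| ≤ r, the simplified n·log(r) form does NOT apply — only the inside zeros contribute.

I(r) ≈ 2.8904.


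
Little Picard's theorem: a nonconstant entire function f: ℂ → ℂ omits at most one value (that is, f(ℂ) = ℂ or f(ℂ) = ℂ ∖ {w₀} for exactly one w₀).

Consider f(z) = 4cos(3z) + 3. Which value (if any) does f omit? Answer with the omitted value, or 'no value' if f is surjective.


Little Picard bounds the complement of f(ℂ) to at most one point.
cos is entire and surjective onto ℂ: for every w ∈ ℂ, cos(ζ) = w has a solution ζ ∈ ℂ (e.g., via the complex inverse arccos). With ζ = 3z this gives z = ζ/(3). Then 4·cos(3z) takes every value in 4·ℂ = ℂ, and adding 3 is a bijection of ℂ. So f is surjective and omits no value. (Note: only on the real line is cos bounded by [−1, 1].)

Omitted value: no value.


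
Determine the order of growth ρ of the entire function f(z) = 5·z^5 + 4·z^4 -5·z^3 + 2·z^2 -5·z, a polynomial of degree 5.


|f(z)| ≤ Σ|c_k|·r^k = O(r^5) as r → ∞. Polynomial growth is O(e^{r^ε}) for every ε > 0 (since r^5/e^{r^ε} → 0), so ρ ≤ ε for all ε > 0, i.e. ρ = 0. Every nonconstant polynomial has order 0.
Therefore ρ = 0.

Order ρ = 0.


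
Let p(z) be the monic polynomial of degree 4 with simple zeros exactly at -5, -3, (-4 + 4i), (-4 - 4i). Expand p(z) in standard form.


The polynomial is p(z) = ∏_{α ∈ S} (z − α), where S = {-5, -3, (-4 + 4i), (-4 - 4i)}.
Expanding the product yields: p(z) = z^4 + 16·z^3 + 111·z^2 + 376·z + 480.
Note conjugate pairs combine to real quadratics: (z − (-4+4i))(z − (-4−4i)) = z² + 8z + 32.
The resulting polynomial has degree 4 and real coefficients as required.

p(z) = z^4 + 16·z^3 + 111·z^2 + 376·z + 480.


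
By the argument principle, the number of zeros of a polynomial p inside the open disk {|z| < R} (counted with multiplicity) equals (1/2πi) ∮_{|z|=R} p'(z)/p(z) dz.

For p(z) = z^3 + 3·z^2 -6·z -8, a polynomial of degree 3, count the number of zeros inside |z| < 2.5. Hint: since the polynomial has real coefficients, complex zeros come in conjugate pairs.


The zeros of p are: -4, -1, 2.
Their magnitudes are: 4, 1, 2.
Zeros with |z| < R = 2.5: -1, 2.
Count = 2.
By the argument principle, (1/2πi) ∮_{|z|=R} p'(z)/p(z) dz equals exactly this count.

Number of zeros inside |z| < 2.5: 2.


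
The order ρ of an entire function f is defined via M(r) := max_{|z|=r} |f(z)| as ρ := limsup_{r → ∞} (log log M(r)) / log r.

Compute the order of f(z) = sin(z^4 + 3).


Write sin(w) = (e^{iw} ± e^{−iw})/(2 or 2i), so |sin(w)| ≤ e^{|w|}. With w = z^4 + 3, |w| ≤ 1r^4 + 3 on |z|=r, giving M(r) ≤ e^{1r^4 + 3} and ρ ≤ 4. For the lower bound, choose z on |z|=r with 1z^4 purely imaginary of modulus 1r^4; then |sin(z^4 + 3)| grows like e^{1r^4}/2, so ρ ≥ 4. Hence ρ = 4.
Therefore ρ = 4.

Order ρ = 4.


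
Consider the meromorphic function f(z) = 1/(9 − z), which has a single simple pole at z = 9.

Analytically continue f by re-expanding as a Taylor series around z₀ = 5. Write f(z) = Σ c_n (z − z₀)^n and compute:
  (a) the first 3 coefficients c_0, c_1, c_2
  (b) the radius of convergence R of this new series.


Let w = z − z₀, so z = z₀ + w.
Then 9 − z = 9 − (z₀ + w) = (9 − z₀) − w = 4 − w.
f(z) = 1/(4 − w) = (1/(4)) · 1/(1 − w/(4)) = Σ_{n≥0} w^n / (4)^(n+1).
So c_n = 1/(4)^(n+1):
  c_0 = 1/(4)^1 = 1/4.
  c_1 = 1/(4)^2 = 1/16.
  c_2 = 1/(4)^3 = 1/64.
The series is valid for |w/d| < 1, i.e. |z − z₀| < |d|.
Radius of convergence: R = |9 − z₀| = |4| = 4 (distance from z₀ to the singularity z = 9).

c_0 = 1/4, c_1 = 1/16, c_2 = 1/64; R = 4.


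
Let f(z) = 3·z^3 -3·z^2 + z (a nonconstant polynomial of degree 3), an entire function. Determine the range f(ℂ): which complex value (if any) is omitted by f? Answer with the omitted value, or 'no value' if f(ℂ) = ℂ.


Little Picard bounds the complement of f(ℂ) to at most one point.
For every w ∈ ℂ, the equation p(z) − w = 0 is a nonconstant polynomial in z and hence has at least one root by the fundamental theorem of algebra. So p is surjective onto ℂ, omitting no value.

Omitted value: no value.


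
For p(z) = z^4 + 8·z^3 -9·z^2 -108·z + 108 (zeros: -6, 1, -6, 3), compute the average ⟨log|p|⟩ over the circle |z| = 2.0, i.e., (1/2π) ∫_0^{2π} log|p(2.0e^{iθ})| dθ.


Zeros: -6, -6, 1, 3; r = 2.0.
Inside |z| < r: 1. Outside (|z| ≥ r): -6, -6, 3.
p(0) = 108, so log|p(0)| = log(108) = 4.6821.
Apply Jensen: I(r) = log|p(0)| + Σ_k log(r/|z_k|), summed over zeros inside |z| < r.
  log(r/|z_k|) for z_k = 1: log(2.0/1) = 0.6931
  Outside zeros (-6, -6, 3) contribute nothing to the Jensen sum.
Sum over inside zeros: 0.6931.
I(r) = log|p(0)| + (inside sum) = 4.6821 + 0.6931 = 5.3753.
Note: since some zeros are outside |z| ≤ r, the simplified n·log(r) form does NOT apply — only the inside zeros contribute.

I(r) ≈ 5.3753.


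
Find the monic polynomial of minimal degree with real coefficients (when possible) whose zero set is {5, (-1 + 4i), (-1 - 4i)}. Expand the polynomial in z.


The polynomial is p(z) = ∏_{α ∈ S} (z − α), where S = {5, (-1 + 4i), (-1 - 4i)}.
Expanding the product yields: p(z) = z^3 -3·z^2 + 7·z -85.
Note conjugate pairs combine to real quadratics: (z − (-1+4i))(z − (-1−4i)) = z² + 2z + 17.
The resulting polynomial has degree 3 and real coefficients as required.

p(z) = z^3 -3·z^2 + 7·z -85.
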